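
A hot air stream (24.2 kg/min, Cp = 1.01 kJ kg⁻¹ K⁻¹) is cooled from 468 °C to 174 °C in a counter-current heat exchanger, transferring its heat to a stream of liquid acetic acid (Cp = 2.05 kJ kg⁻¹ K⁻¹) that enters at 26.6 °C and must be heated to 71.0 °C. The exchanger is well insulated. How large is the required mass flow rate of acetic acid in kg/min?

Heat released by hot stream: Q = 24.2 × 1.01 × (468 − 174) = 7185.9 kJ/min
Energy balance on cold side (adiabatic exchanger): Q = ṁ_c·Cp_c·(T_c,out − T_c,in)
ṁ_c = 7185.9 / [2.05 × (71.0 − 26.6)] = 78.949 kg/min

ṁ_c = 78.9 kg/min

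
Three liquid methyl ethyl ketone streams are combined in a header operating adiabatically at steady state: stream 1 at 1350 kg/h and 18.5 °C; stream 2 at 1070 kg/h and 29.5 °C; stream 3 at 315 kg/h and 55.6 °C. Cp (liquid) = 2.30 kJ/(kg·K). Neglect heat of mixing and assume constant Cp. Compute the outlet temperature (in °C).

No heat crosses the boundary, so H_out = H_in.
T_out = Σ ṁᵢCp,ᵢTᵢ / Σ ṁᵢCp,ᵢ
      = 170320 / 6290.5 = 27.076 °C

T_out = 27.1 °C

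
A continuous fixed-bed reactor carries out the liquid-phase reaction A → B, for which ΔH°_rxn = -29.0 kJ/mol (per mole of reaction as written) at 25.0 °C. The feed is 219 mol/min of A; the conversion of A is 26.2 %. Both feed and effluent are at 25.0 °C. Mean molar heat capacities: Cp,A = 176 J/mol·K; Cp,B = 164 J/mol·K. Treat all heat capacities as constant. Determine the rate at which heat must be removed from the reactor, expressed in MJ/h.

Q_out = 99.8 MJ/h

Extent of reaction ξ = 0.262 × 219 = 57.378 mol/min
Reaction term: ξ·ΔH°_rxn = 57.378 × -29.0 = -1664 kJ/min
Q = ΔH = -1664 kJ/min = -27.733 kW
Heat removed = 99.838 MJ/h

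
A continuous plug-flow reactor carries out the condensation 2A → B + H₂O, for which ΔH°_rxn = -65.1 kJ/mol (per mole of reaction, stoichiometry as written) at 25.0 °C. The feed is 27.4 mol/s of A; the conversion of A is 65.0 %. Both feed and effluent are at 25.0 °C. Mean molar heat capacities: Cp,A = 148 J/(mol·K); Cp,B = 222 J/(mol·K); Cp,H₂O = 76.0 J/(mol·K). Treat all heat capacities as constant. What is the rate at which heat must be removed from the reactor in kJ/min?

Q_out = 34800 kJ/min

Extent of reaction ξ = 0.650 × 27.4 / 2 = 8.905 mol/s
Reaction term: ξ·ΔH°_rxn = 8.905 × -65.1 = -579.72 kJ/s
Q = ΔH = -579.72 kJ/s = -579.72 kW
Heat removed = 34783 kJ/min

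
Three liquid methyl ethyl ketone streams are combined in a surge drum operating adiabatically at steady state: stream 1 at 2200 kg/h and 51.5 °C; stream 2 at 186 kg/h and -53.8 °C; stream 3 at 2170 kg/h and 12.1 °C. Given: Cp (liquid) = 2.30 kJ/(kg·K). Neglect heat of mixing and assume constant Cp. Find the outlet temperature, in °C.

T_out = 28.4 °C

Energy balance with Q = 0: Σ ṁᵢCp,ᵢ(T_out − Tᵢ) = 0
T_out = Σ ṁᵢCp,ᵢTᵢ / Σ ṁᵢCp,ᵢ
      = 297970 / 10479 = 28.435 °C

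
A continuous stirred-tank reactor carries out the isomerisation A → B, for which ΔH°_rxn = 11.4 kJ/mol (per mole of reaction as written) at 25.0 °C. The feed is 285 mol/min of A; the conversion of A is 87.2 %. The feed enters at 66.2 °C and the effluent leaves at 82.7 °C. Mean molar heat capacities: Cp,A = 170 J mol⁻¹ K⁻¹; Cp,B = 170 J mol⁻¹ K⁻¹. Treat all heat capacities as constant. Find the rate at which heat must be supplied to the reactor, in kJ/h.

Extent of reaction ξ = 0.872 × 285 = 248.52 mol/min
Reaction term: ξ·ΔH°_rxn = 248.52 × 11.4 = 2833.1 kJ/min
Sensible, feed 66.2→25 °C: -1996.1 kJ/min
Outlet flows (mol/min): A 36.48, B 248.52
Sensible, products 25→82.7 °C: 2795.6 kJ/min
Q = ΔH = 3632.6 kJ/min = 60.543 kW
Heat supplied = 217950 kJ/h

Q_in = 218000 kJ/h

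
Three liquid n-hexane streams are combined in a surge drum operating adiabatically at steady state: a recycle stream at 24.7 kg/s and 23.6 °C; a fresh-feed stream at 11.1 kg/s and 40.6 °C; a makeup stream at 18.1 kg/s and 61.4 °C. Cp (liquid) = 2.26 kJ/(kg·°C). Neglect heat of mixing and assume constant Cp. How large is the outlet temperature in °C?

T_out = 39.8 °C

Adiabatic, steady state ⇒ Σ ṁᵢCp,ᵢ(T_out − Tᵢ) = 0
T_out = Σ ṁᵢCp,ᵢTᵢ / Σ ṁᵢCp,ᵢ
      = 4847.5 / 121.81 = 39.794 °C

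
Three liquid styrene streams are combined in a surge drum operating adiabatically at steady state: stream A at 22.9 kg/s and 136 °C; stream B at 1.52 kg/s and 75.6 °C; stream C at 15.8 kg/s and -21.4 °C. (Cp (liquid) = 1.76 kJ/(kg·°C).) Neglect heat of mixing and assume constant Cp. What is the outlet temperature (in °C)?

T_out = 71.9 °C

No heat crosses the boundary, so H_out = H_in.
T_out = Σ ṁᵢCp,ᵢTᵢ / Σ ṁᵢCp,ᵢ
      = 5088.5 / 70.787 = 71.884 °C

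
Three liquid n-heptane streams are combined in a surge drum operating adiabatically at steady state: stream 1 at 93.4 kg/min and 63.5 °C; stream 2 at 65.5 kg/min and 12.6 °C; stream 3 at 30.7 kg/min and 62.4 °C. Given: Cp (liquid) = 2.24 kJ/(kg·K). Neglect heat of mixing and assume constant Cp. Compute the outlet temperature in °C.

T_out = 45.7 °C

Energy balance with Q = 0: Σ ṁᵢCp,ᵢ(T_out − Tᵢ) = 0
Σ ṁᵢCp,ᵢTᵢ = 93.4×2.24×63.5 + 65.5×2.24×12.6 + 30.7×2.24×62.4 = 19425
Σ ṁᵢCp,ᵢ = 93.4×2.24 + 65.5×2.24 + 30.7×2.24 = 424.7
T_out = 19425 / 424.7 = 45.738 °C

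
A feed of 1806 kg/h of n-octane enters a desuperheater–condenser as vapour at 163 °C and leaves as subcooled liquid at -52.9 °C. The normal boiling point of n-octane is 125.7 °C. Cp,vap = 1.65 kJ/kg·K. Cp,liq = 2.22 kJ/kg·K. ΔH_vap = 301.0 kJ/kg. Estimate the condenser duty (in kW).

vapour 163→125.7 °C: -61.545 kJ/kg
condensation at 125.7 °C: -301 kJ/kg
liquid 125.7→-52.9 °C: -396.49 kJ/kg
Δh = -61.545 + -301 + -396.49 = -759.04 kJ/kg
Q = ṁ·Δh = 1806 kg/h × -759.04 kJ/kg = -1.3708e+06 kJ/h
|Q| = 380.78 kW

Q_c = 381 kW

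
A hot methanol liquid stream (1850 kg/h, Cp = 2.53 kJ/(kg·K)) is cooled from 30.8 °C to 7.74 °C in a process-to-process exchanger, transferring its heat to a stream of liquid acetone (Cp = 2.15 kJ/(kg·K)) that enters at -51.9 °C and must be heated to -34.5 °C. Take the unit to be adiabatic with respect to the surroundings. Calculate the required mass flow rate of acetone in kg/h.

ṁ_c = 2890 kg/h

Heat released by hot stream: Q = 1850 × 2.53 × (30.8 − 7.74) = 107930 kJ/h
Energy balance on cold side (adiabatic exchanger): Q = ṁ_c·Cp_c·(T_c,out − T_c,in)
ṁ_c = 107930 / [2.15 × (-34.5 − -51.9)] = 2885.1 kg/h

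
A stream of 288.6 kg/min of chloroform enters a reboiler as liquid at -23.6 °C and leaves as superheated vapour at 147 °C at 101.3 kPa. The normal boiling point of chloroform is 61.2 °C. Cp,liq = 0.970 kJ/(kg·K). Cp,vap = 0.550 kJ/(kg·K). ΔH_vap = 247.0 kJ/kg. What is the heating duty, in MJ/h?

liquid -23.6→61.2 °C: 82.256 kJ/kg
vaporisation at 61.2 °C: 247 kJ/kg
vapour 61.2→147 °C: 47.19 kJ/kg
Δh = 82.256 + 247 + 47.19 = 376.45 kJ/kg
Q = ṁ·Δh = 288.6 kg/min × 376.45 kJ/kg = 108640 kJ/min
|Q| = 1810.7 kW = 6518.5 MJ/h

Q = 6520 MJ/h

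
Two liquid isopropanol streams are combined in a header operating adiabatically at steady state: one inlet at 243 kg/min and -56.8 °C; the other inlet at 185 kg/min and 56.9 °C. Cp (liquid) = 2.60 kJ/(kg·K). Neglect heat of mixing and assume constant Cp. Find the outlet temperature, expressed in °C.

T_out = -7.65 °C

Adiabatic, steady state ⇒ Σ ṁᵢCp,ᵢ(T_out − Tᵢ) = 0
T_out = Σ ṁᵢCp,ᵢTᵢ / Σ ṁᵢCp,ᵢ
      = -8517.3 / 1112.8 = -7.654 °C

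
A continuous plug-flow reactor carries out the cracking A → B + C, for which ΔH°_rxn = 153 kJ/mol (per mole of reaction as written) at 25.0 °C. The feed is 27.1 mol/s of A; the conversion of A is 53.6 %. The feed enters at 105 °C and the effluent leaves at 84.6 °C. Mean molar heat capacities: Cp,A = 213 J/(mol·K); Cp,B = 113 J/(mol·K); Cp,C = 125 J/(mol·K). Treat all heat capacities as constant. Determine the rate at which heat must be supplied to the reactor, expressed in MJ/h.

Q_in = 7650 MJ/h

Extent of reaction ξ = 0.536 × 27.1 = 14.526 mol/s
Reaction term: ξ·ΔH°_rxn = 14.526 × 153 = 2222.4 kJ/s
Sensible, feed 105→25 °C: -461.78 kJ/s
Outlet flows (mol/s): A 12.574, B 14.526, C 14.526
Sensible, products 25→84.6 °C: 365.67 kJ/s
Q = ΔH = 2126.3 kJ/s = 2126.3 kW
Heat supplied = 7654.7 MJ/h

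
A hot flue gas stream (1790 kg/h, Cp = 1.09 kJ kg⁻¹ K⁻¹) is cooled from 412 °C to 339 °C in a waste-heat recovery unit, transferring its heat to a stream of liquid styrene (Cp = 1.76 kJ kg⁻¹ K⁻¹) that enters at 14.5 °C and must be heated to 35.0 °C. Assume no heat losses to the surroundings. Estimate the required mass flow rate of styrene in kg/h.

ṁ_c = 3950 kg/h

Heat released by hot stream: Q = 1790 × 1.09 × (412 − 339) = 142430 kJ/h
Energy balance on cold side (adiabatic exchanger): Q = ṁ_c·Cp_c·(T_c,out − T_c,in)
ṁ_c = 142430 / [1.76 × (35.0 − 14.5)] = 3947.6 kg/h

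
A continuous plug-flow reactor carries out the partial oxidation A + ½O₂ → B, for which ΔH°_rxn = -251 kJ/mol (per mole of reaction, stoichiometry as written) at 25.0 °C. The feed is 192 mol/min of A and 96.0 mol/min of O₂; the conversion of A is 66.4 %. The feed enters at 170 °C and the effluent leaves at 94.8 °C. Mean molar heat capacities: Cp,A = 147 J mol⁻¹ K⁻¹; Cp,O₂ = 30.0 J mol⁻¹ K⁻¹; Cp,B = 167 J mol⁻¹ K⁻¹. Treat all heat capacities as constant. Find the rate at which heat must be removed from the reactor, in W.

Extent of reaction ξ = 0.664 × 192 = 127.49 mol/min
Reaction term: ξ·ΔH°_rxn = 127.49 × -251 = -31999 kJ/min
Sensible, feed 170→25 °C: -4510.1 kJ/min
Outlet flows (mol/min): A 64.512, O₂ 32.256, B 127.49
Sensible, products 25→94.8 °C: 2215.6 kJ/min
Q = ΔH = -34294 kJ/min = -571.57 kW
Heat removed = 571570 W

Q_out = 572000 W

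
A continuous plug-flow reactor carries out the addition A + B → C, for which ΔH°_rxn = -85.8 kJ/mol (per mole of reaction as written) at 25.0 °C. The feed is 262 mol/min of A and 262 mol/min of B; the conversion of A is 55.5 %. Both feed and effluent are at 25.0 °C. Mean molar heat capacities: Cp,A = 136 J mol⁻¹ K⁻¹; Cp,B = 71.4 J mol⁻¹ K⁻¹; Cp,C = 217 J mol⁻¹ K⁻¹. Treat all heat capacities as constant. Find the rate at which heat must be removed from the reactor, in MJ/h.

Q_out = 749 MJ/h

Extent of reaction ξ = 0.555 × 262 = 145.41 mol/min
Reaction term: ξ·ΔH°_rxn = 145.41 × -85.8 = -12476 kJ/min
Q = ΔH = -12476 kJ/min = -207.94 kW
Heat removed = 748.57 MJ/h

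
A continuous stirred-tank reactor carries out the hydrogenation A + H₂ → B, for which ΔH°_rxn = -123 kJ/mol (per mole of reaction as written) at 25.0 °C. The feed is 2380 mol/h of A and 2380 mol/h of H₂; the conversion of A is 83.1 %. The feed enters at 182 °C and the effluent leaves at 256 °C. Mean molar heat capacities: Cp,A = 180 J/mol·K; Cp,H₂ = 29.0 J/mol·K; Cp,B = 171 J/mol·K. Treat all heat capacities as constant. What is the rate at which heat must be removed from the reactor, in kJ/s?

Extent of reaction ξ = 0.831 × 2380 = 1977.8 mol/h
Reaction term: ξ·ΔH°_rxn = 1977.8 × -123 = -243270 kJ/h
Sensible, feed 182→25 °C: -78095 kJ/h
Outlet flows (mol/h): A 402.22, H₂ 402.22, B 1977.8
Sensible, products 25→256 °C: 97543 kJ/h
Q = ΔH = -223820 kJ/h = -62.172 kW
Heat removed = 62.172 kJ/s

Q_out = 62.2 kJ/s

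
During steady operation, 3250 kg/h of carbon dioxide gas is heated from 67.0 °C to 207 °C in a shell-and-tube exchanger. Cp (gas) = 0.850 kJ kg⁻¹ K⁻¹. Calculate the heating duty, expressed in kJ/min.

Q = ṁ·Cp·ΔT = 3250 × 0.850 × (207 − 67.0) = 386750 kJ/h
Converting: 386750 / 3600 s = 107.43 kW
Heating duty = 6445.8 kJ/min

Q = 6450 kJ/min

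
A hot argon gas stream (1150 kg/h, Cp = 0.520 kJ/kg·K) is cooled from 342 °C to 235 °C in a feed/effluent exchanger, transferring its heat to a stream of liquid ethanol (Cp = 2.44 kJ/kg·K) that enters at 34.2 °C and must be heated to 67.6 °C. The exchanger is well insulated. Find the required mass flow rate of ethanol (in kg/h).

ṁ_c = 785 kg/h

Heat released by hot stream: Q = 1150 × 0.520 × (342 − 235) = 63986 kJ/h
Energy balance on cold side (adiabatic exchanger): Q = ṁ_c·Cp_c·(T_c,out − T_c,in)
ṁ_c = 63986 / [2.44 × (67.6 − 34.2)] = 785.14 kg/h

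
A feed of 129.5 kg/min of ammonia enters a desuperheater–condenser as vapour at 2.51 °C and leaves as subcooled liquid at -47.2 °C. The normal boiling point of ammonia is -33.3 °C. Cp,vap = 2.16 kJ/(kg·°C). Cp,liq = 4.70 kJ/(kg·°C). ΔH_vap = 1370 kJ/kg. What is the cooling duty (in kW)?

Q_c = 3260 kW

vapour 2.51→-33.3 °C: -77.35 kJ/kg
condensation at -33.3 °C: -1370 kJ/kg
liquid -33.3→-47.2 °C: -65.33 kJ/kg
Δh = -77.35 + -1370 + -65.33 = -1512.7 kJ/kg
Q = ṁ·Δh = 129.5 kg/min × -1512.7 kJ/kg = -195890 kJ/min
|Q| = 3264.9 kW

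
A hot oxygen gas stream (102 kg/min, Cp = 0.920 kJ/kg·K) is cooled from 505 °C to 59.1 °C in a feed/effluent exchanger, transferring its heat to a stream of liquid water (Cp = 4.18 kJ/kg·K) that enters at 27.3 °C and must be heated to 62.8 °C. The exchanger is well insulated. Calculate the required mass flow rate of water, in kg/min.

Heat released by hot stream: Q = 102 × 0.920 × (505 − 59.1) = 41843 kJ/min
Energy balance on cold side (adiabatic exchanger): Q = ṁ_c·Cp_c·(T_c,out − T_c,in)
ṁ_c = 41843 / [4.18 × (62.8 − 27.3)] = 281.98 kg/min

ṁ_c = 282 kg/min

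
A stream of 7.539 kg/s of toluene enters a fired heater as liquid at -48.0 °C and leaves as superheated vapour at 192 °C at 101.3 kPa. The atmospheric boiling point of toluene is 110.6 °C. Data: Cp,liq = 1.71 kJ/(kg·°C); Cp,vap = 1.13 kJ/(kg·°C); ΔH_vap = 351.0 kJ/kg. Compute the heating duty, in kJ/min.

liquid -48.0→110.6 °C: 271.21 kJ/kg
vaporisation at 110.6 °C: 351 kJ/kg
vapour 110.6→192 °C: 91.982 kJ/kg
Δh = 271.21 + 351 + 91.982 = 714.19 kJ/kg
Q = ṁ·Δh = 7.539 kg/s × 714.19 kJ/kg = 5384.3 kJ/s
|Q| = 5384.3 kW = 323060 kJ/min

Q = 323000 kJ/min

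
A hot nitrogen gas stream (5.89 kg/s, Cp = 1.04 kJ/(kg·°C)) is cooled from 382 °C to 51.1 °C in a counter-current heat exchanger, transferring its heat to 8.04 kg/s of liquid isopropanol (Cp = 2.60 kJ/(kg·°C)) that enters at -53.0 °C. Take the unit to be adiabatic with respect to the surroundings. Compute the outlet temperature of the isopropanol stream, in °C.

Heat released by hot stream: Q = 5.89 × 1.04 × (382 − 51.1) = 2027 kJ/s
Energy balance on cold side (adiabatic exchanger): Q = ṁ_c·Cp_c·(T_c,out − T_c,in)
T_c,out = -53.0 + 2027/(8.04 × 2.60) = 43.965 °C

T_c,out = 44.0 °C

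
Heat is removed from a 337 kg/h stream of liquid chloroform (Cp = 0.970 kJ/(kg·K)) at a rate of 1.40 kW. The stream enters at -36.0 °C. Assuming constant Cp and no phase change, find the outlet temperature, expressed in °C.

T_out = -51.4 °C

Q = 1.40 kW = 5040 kJ/h
ΔT = Q/(ṁ·Cp) = 5040/(337×0.970) = 15.418 K
T_out = -36.0 − 15.418 = -51.418 °C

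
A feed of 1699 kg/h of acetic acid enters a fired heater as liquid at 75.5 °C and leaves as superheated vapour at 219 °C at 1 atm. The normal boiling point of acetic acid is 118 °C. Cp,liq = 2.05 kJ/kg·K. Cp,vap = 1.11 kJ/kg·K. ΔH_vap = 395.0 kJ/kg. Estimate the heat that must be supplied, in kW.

Q = 280 kW

liquid 75.5→118 °C: 87.125 kJ/kg
vaporisation at 118 °C: 395 kJ/kg
vapour 118→219 °C: 112.11 kJ/kg
Δh = 87.125 + 395 + 112.11 = 594.24 kJ/kg
Q = ṁ·Δh = 1699 kg/h × 594.24 kJ/kg = 1.0096e+06 kJ/h
|Q| = 280.45 kW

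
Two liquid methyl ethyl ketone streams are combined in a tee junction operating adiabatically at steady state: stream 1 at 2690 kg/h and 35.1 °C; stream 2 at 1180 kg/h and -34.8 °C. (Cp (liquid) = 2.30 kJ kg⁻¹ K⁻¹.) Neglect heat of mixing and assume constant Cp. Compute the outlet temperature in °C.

T_out = 13.8 °C

No heat crosses the boundary, so H_out = H_in.
T_out = Σ ṁᵢCp,ᵢTᵢ / Σ ṁᵢCp,ᵢ
      = 122720 / 8901 = 13.787 °C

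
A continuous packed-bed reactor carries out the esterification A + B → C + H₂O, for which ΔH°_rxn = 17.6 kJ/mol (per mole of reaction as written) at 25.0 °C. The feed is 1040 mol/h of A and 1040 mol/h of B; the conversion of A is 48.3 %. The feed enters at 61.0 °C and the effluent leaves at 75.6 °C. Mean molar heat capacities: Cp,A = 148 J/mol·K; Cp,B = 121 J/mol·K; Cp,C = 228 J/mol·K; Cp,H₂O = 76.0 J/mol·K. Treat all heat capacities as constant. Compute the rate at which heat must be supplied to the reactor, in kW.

Q_in = 3.84 kW

Extent of reaction ξ = 0.483 × 1040 = 502.32 mol/h
Reaction term: ξ·ΔH°_rxn = 502.32 × 17.6 = 8840.8 kJ/h
Sensible, feed 61.0→25 °C: -10071 kJ/h
Outlet flows (mol/h): A 537.68, B 537.68, C 502.32, H₂O 502.32
Sensible, products 25→75.6 °C: 15045 kJ/h
Q = ΔH = 13815 kJ/h = 3.8375 kW
Heat supplied = 3.8375 kW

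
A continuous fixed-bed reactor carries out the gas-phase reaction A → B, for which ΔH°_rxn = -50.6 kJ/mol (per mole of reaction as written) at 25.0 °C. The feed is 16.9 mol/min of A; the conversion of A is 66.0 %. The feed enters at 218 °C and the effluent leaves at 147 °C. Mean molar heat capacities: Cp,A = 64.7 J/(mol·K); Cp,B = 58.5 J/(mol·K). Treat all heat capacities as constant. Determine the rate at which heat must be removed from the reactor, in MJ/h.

Extent of reaction ξ = 0.660 × 16.9 = 11.154 mol/min
Reaction term: ξ·ΔH°_rxn = 11.154 × -50.6 = -564.39 kJ/min
Sensible, feed 218→25 °C: -211.03 kJ/min
Outlet flows (mol/min): A 5.746, B 11.154
Sensible, products 25→147 °C: 124.96 kJ/min
Q = ΔH = -650.46 kJ/min = -10.841 kW
Heat removed = 39.028 MJ/h

Q_out = 39.0 MJ/h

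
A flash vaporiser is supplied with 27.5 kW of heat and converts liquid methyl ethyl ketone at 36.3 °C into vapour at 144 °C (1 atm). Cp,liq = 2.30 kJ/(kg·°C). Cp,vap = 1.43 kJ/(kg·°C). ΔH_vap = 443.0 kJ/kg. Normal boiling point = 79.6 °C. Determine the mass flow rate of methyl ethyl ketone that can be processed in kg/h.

Δh = 2.30×(79.6−36.3) + 443.0 + 1.43×(144−79.6) = 634.68 kJ/kg
Q = 27.5 kW = 27.5 kJ/s = 99000 kJ/h
ṁ = Q/Δh = 99000 / 634.68 = 155.98 kg/h

ṁ = 156 kg/h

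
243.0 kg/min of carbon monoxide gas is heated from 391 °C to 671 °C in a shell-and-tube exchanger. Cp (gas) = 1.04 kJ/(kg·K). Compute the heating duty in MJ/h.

Q = ṁ·Cp·ΔT = 243.0 × 1.04 × (671 − 391) = 70762 kJ/min
Converting: 70762 / 60 s = 1179.4 kW
Heating duty = 4245.7 MJ/h

Q = 4250 MJ/h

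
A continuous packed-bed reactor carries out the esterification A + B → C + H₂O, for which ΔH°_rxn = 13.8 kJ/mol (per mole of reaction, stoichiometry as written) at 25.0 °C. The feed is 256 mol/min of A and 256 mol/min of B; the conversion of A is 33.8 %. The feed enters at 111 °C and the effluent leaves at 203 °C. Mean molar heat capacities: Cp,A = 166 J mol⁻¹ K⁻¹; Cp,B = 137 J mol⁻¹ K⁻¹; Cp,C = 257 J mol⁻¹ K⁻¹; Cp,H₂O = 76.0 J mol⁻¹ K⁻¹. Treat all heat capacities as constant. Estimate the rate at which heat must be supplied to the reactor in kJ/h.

Extent of reaction ξ = 0.338 × 256 = 86.528 mol/min
Reaction term: ξ·ΔH°_rxn = 86.528 × 13.8 = 1194.1 kJ/min
Sensible, feed 111→25 °C: -6670.8 kJ/min
Outlet flows (mol/min): A 169.47, B 169.47, C 86.528, H₂O 86.528
Sensible, products 25→203 °C: 14269 kJ/min
Q = ΔH = 8792.4 kJ/min = 146.54 kW
Heat supplied = 527540 kJ/h

Q_in = 528000 kJ/h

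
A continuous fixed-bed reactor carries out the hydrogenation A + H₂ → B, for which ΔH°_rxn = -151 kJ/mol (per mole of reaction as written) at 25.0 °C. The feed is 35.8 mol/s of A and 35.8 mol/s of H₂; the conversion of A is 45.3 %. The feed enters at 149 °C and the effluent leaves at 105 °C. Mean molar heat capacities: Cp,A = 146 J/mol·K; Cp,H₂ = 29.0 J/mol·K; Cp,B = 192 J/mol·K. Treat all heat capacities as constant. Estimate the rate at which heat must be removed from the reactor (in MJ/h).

Extent of reaction ξ = 0.453 × 35.8 = 16.217 mol/s
Reaction term: ξ·ΔH°_rxn = 16.217 × -151 = -2448.8 kJ/s
Sensible, feed 149→25 °C: -776.86 kJ/s
Outlet flows (mol/s): A 19.583, H₂ 19.583, B 16.217
Sensible, products 25→105 °C: 523.26 kJ/s
Q = ΔH = -2702.4 kJ/s = -2702.4 kW
Heat removed = 9728.8 MJ/h

Q_out = 9730 MJ/h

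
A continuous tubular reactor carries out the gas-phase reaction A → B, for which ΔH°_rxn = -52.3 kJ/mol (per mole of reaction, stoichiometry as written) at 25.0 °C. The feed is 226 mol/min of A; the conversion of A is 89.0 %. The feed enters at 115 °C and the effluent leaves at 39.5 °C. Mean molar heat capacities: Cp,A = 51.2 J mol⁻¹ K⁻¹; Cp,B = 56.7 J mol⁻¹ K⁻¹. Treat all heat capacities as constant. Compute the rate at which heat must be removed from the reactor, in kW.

Extent of reaction ξ = 0.890 × 226 = 201.14 mol/min
Reaction term: ξ·ΔH°_rxn = 201.14 × -52.3 = -10520 kJ/min
Sensible, feed 115→25 °C: -1041.4 kJ/min
Outlet flows (mol/min): A 24.86, B 201.14
Sensible, products 25→39.5 °C: 183.82 kJ/min
Q = ΔH = -11377 kJ/min = -189.62 kW
Heat removed = 189.62 kW

Q_out = 190 kW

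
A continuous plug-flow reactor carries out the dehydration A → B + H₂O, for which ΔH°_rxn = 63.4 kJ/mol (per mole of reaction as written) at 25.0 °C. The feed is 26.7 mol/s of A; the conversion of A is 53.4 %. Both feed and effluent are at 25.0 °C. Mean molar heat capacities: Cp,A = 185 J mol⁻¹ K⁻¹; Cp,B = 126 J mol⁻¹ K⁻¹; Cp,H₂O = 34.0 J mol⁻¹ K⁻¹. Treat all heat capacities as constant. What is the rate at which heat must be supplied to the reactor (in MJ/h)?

Extent of reaction ξ = 0.534 × 26.7 = 14.258 mol/s
Reaction term: ξ·ΔH°_rxn = 14.258 × 63.4 = 903.94 kJ/s
Q = ΔH = 903.94 kJ/s = 903.94 kW
Heat supplied = 3254.2 MJ/h

Q_in = 3250 MJ/h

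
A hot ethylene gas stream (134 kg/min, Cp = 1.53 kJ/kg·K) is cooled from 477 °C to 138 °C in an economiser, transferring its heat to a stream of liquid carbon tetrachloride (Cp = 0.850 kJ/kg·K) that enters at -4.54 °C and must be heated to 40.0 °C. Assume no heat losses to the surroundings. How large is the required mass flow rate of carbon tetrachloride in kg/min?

Heat released by hot stream: Q = 134 × 1.53 × (477 − 138) = 69502 kJ/min
Energy balance on cold side (adiabatic exchanger): Q = ṁ_c·Cp_c·(T_c,out − T_c,in)
ṁ_c = 69502 / [0.850 × (40.0 − -4.54)] = 1835.8 kg/min

ṁ_c = 1840 kg/min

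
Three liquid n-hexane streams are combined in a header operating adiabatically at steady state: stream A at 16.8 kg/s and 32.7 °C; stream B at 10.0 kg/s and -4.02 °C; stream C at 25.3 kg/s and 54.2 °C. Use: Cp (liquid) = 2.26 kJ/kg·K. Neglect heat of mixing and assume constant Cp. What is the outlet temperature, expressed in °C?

No heat crosses the boundary, so H_out = H_in.
Σ ṁᵢCp,ᵢTᵢ = 16.8×2.26×32.7 + 10.0×2.26×-4.02 + 25.3×2.26×54.2 = 4249.7
Σ ṁᵢCp,ᵢ = 16.8×2.26 + 10.0×2.26 + 25.3×2.26 = 117.75
T_out = 4249.7 / 117.75 = 36.093 °C

T_out = 36.1 °C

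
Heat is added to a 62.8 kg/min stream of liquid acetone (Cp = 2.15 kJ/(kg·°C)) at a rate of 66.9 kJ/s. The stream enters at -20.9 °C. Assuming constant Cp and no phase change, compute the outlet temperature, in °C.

Q = 66.9 kJ/s = 4014 kJ/min
ΔT = Q/(ṁ·Cp) = 4014/(62.8×2.15) = 29.729 K
T_out = -20.9 + 29.729 = 8.8289 °C

T_out = 8.83 °C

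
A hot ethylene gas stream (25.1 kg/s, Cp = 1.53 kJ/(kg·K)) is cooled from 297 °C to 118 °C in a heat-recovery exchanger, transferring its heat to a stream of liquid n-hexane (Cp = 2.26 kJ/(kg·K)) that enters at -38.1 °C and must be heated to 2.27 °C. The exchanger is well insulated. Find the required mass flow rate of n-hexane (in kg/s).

Heat released by hot stream: Q = 25.1 × 1.53 × (297 − 118) = 6874.1 kJ/s
Energy balance on cold side (adiabatic exchanger): Q = ṁ_c·Cp_c·(T_c,out − T_c,in)
ṁ_c = 6874.1 / [2.26 × (2.27 − -38.1)] = 75.344 kg/s

ṁ_c = 75.3 kg/s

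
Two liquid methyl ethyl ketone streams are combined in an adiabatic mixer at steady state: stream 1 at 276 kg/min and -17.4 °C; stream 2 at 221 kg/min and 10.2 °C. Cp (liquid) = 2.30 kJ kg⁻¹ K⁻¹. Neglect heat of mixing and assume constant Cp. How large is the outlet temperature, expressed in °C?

Energy balance with Q = 0: Σ ṁᵢCp,ᵢ(T_out − Tᵢ) = 0
Σ ṁᵢCp,ᵢTᵢ = 276×2.30×-17.4 + 221×2.30×10.2 = -5860.9
Σ ṁᵢCp,ᵢ = 276×2.30 + 221×2.30 = 1143.1
T_out = -5860.9 / 1143.1 = -5.1272 °C

T_out = -5.13 °C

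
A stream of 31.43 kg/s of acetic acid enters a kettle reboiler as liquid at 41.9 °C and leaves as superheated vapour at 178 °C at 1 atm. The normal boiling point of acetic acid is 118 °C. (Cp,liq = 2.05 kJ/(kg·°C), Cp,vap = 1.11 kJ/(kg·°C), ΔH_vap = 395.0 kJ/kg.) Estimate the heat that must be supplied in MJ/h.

Q = 69900 MJ/h

liquid 41.9→118 °C: 156 kJ/kg
vaporisation at 118 °C: 395 kJ/kg
vapour 118→178 °C: 66.6 kJ/kg
Δh = 156 + 395 + 66.6 = 617.61 kJ/kg
Q = ṁ·Δh = 31.43 kg/s × 617.61 kJ/kg = 19411 kJ/s
|Q| = 19411 kW = 69881 MJ/h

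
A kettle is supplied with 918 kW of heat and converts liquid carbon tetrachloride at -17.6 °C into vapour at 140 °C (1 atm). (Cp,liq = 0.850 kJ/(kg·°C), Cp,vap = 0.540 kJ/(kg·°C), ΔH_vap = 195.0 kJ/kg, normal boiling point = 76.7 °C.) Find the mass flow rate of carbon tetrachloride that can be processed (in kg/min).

ṁ = 178 kg/min

Δh = 0.850×(76.7−-17.6) + 195.0 + 0.540×(140−76.7) = 309.34 kJ/kg
Q = 918 kW = 918 kJ/s = 55080 kJ/min
ṁ = Q/Δh = 55080 / 309.34 = 178.06 kg/min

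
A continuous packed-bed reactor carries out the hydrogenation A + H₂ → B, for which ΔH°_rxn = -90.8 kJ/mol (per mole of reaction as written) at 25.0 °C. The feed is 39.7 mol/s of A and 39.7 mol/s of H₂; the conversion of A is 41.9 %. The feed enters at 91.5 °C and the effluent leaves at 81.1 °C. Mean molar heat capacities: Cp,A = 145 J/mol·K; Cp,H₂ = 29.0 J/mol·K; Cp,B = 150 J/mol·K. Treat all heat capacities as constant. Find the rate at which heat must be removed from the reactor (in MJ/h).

Q_out = 5780 MJ/h

Extent of reaction ξ = 0.419 × 39.7 = 16.634 mol/s
Reaction term: ξ·ΔH°_rxn = 16.634 × -90.8 = -1510.4 kJ/s
Sensible, feed 91.5→25 °C: -459.37 kJ/s
Outlet flows (mol/s): A 23.066, H₂ 23.066, B 16.634
Sensible, products 25→81.1 °C: 365.13 kJ/s
Q = ΔH = -1604.6 kJ/s = -1604.6 kW
Heat removed = 5776.7 MJ/h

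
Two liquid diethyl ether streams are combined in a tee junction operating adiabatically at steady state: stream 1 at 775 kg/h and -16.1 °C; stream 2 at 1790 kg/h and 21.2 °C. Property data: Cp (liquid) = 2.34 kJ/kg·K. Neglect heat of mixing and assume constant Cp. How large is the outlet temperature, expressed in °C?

T_out = 9.93 °C

Energy balance with Q = 0: Σ ṁᵢCp,ᵢ(T_out − Tᵢ) = 0
T_out = Σ ṁᵢCp,ᵢTᵢ / Σ ṁᵢCp,ᵢ
      = 59601 / 6002.1 = 9.93 °C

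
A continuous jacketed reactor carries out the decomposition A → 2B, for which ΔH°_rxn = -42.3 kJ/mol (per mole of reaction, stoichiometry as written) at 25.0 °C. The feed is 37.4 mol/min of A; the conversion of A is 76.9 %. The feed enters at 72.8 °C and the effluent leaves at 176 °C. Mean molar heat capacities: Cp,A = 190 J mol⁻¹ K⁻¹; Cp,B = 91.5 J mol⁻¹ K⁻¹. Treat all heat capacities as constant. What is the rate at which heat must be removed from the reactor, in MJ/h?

Extent of reaction ξ = 0.769 × 37.4 = 28.761 mol/min
Reaction term: ξ·ΔH°_rxn = 28.761 × -42.3 = -1216.6 kJ/min
Sensible, feed 72.8→25 °C: -339.67 kJ/min
Outlet flows (mol/min): A 8.6394, B 57.521
Sensible, products 25→176 °C: 1042.6 kJ/min
Q = ΔH = -513.63 kJ/min = -8.5606 kW
Heat removed = 30.818 MJ/h

Q_out = 30.8 MJ/h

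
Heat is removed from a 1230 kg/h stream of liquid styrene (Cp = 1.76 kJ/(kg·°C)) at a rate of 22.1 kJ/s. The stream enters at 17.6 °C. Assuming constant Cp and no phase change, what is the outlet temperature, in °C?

Q = 22.1 kJ/s = 79560 kJ/h
ΔT = Q/(ṁ·Cp) = 79560/(1230×1.76) = 36.752 K
T_out = 17.6 − 36.752 = -19.152 °C

T_out = -19.2 °C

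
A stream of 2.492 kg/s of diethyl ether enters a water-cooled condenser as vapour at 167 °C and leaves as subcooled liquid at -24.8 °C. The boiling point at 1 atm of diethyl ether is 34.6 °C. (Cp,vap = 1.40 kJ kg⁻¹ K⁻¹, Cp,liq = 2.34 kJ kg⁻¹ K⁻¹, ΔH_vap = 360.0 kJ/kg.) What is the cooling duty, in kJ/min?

Q_c = 102000 kJ/min

vapour 167→34.6 °C: -185.36 kJ/kg
condensation at 34.6 °C: -360 kJ/kg
liquid 34.6→-24.8 °C: -139 kJ/kg
Δh = -185.36 + -360 + -139 = -684.36 kJ/kg
Q = ṁ·Δh = 2.492 kg/s × -684.36 kJ/kg = -1705.4 kJ/s
|Q| = 1705.4 kW = 102320 kJ/min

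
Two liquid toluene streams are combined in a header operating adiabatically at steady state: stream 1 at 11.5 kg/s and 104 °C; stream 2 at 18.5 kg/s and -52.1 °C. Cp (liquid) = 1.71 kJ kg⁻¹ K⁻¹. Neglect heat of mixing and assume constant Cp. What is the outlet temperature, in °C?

Energy balance with Q = 0: Σ ṁᵢCp,ᵢ(T_out − Tᵢ) = 0
T_out = Σ ṁᵢCp,ᵢTᵢ / Σ ṁᵢCp,ᵢ
      = 396.98 / 51.3 = 7.7383 °C

T_out = 7.74 °C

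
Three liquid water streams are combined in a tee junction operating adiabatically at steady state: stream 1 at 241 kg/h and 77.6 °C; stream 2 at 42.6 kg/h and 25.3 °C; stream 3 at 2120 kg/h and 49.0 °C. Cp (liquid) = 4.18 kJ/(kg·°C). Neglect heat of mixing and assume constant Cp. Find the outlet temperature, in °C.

T_out = 51.4 °C

No heat crosses the boundary, so H_out = H_in.
T_out = Σ ṁᵢCp,ᵢTᵢ / Σ ṁᵢCp,ᵢ
      = 516900 / 10047 = 51.448 °C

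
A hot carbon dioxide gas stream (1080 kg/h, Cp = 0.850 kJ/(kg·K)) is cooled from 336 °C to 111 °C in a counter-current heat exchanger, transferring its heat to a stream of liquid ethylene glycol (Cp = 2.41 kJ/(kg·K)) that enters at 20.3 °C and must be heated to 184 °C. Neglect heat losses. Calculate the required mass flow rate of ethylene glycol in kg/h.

Heat released by hot stream: Q = 1080 × 0.850 × (336 − 111) = 206550 kJ/h
Energy balance on cold side (adiabatic exchanger): Q = ṁ_c·Cp_c·(T_c,out − T_c,in)
ṁ_c = 206550 / [2.41 × (184 − 20.3)] = 523.55 kg/h

ṁ_c = 524 kg/h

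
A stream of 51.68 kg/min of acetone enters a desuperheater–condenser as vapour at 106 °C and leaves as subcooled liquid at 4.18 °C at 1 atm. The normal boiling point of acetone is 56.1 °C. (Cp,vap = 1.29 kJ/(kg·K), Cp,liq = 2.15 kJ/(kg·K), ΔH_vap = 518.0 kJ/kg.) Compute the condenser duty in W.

vapour 106→56.1 °C: -64.371 kJ/kg
condensation at 56.1 °C: -518 kJ/kg
liquid 56.1→4.18 °C: -111.63 kJ/kg
Δh = -64.371 + -518 + -111.63 = -694 kJ/kg
Q = ṁ·Δh = 51.68 kg/min × -694 kJ/kg = -35866 kJ/min
|Q| = 597.76 kW = 597760 W

Q_c = 598000 W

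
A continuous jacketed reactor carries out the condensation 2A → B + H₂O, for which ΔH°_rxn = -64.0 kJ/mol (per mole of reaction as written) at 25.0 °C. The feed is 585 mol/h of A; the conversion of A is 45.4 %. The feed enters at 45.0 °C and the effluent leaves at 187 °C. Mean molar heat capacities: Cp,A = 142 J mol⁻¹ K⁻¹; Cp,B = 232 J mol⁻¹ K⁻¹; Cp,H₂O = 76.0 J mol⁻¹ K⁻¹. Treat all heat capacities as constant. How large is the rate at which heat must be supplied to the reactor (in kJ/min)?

Extent of reaction ξ = 0.454 × 585 / 2 = 132.8 mol/h
Reaction term: ξ·ΔH°_rxn = 132.8 × -64.0 = -8498.9 kJ/h
Sensible, feed 45.0→25 °C: -1661.4 kJ/h
Outlet flows (mol/h): A 319.41, B 132.8, H₂O 132.8
Sensible, products 25→187 °C: 13974 kJ/h
Q = ΔH = 3813.4 kJ/h = 1.0593 kW
Heat supplied = 63.556 kJ/min

Q_in = 63.6 kJ/min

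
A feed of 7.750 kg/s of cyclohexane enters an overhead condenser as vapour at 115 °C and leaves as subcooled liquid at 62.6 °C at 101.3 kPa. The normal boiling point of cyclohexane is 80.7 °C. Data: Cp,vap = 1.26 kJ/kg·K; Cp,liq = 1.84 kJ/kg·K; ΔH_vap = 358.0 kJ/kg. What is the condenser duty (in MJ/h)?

Q_c = 12100 MJ/h

vapour 115→80.7 °C: -43.218 kJ/kg
condensation at 80.7 °C: -358 kJ/kg
liquid 80.7→62.6 °C: -33.304 kJ/kg
Δh = -43.218 + -358 + -33.304 = -434.52 kJ/kg
Q = ṁ·Δh = 7.750 kg/s × -434.52 kJ/kg = -3367.5 kJ/s
|Q| = 3367.5 kW = 12123 MJ/h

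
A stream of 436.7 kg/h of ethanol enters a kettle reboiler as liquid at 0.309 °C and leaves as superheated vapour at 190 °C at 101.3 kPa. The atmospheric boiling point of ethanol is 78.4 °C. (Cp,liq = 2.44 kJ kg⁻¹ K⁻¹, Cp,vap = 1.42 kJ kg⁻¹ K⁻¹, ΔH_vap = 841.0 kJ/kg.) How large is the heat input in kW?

liquid 0.309→78.4 °C: 190.54 kJ/kg
vaporisation at 78.4 °C: 841 kJ/kg
vapour 78.4→190 °C: 158.47 kJ/kg
Δh = 190.54 + 841 + 158.47 = 1190 kJ/kg
Q = ṁ·Δh = 436.7 kg/h × 1190 kJ/kg = 519680 kJ/h
|Q| = 144.36 kW

Q = 144 kW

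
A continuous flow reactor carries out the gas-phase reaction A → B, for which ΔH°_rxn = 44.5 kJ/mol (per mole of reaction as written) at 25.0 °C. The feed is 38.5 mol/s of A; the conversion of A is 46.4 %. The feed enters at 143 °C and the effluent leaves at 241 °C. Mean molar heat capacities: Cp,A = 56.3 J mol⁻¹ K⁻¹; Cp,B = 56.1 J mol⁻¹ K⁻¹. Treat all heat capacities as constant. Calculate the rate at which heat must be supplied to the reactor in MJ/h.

Extent of reaction ξ = 0.464 × 38.5 = 17.864 mol/s
Reaction term: ξ·ΔH°_rxn = 17.864 × 44.5 = 794.95 kJ/s
Sensible, feed 143→25 °C: -255.77 kJ/s
Outlet flows (mol/s): A 20.636, B 17.864
Sensible, products 25→241 °C: 467.42 kJ/s
Q = ΔH = 1006.6 kJ/s = 1006.6 kW
Heat supplied = 3623.7 MJ/h

Q_in = 3620 MJ/h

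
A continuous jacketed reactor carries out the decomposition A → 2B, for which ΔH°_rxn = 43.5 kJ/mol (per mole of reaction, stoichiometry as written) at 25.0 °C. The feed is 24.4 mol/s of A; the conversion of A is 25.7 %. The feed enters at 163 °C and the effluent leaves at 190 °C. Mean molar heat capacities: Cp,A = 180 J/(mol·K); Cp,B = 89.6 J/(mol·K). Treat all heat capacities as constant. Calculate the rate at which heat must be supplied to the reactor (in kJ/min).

Q_in = 23400 kJ/min

Extent of reaction ξ = 0.257 × 24.4 = 6.2708 mol/s
Reaction term: ξ·ΔH°_rxn = 6.2708 × 43.5 = 272.78 kJ/s
Sensible, feed 163→25 °C: -606.1 kJ/s
Outlet flows (mol/s): A 18.129, B 12.542
Sensible, products 25→190 °C: 723.85 kJ/s
Q = ΔH = 390.54 kJ/s = 390.54 kW
Heat supplied = 23432 kJ/min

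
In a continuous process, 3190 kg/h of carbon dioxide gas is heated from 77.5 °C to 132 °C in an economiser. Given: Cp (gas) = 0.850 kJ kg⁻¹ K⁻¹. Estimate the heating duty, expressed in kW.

Q = 41.0 kW

Q = ṁ·Cp·ΔT = 3190 × 0.850 × (132 − 77.5) = 147780 kJ/h
Converting: 147780 / 3600 s = 41.049 kW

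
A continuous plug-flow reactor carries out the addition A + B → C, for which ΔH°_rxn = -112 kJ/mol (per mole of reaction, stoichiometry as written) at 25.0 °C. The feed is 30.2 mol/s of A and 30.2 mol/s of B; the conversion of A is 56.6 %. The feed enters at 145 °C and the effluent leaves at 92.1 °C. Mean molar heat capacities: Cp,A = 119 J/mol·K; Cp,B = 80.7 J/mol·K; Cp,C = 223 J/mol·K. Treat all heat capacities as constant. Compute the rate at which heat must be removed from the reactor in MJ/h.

Q_out = 7940 MJ/h

Extent of reaction ξ = 0.566 × 30.2 = 17.093 mol/s
Reaction term: ξ·ΔH°_rxn = 17.093 × -112 = -1914.4 kJ/s
Sensible, feed 145→25 °C: -723.71 kJ/s
Outlet flows (mol/s): A 13.107, B 13.107, C 17.093
Sensible, products 25→92.1 °C: 431.4 kJ/s
Q = ΔH = -2206.8 kJ/s = -2206.8 kW
Heat removed = 7944.3 MJ/h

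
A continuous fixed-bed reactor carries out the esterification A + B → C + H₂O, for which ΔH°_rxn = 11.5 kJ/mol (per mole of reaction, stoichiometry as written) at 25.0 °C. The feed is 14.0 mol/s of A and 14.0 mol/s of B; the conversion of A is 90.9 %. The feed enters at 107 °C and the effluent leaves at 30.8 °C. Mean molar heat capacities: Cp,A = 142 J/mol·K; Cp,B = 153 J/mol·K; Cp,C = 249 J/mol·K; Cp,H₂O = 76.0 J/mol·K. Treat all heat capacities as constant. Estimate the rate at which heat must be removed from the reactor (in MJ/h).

Q_out = 598 MJ/h

Extent of reaction ξ = 0.909 × 14.0 = 12.726 mol/s
Reaction term: ξ·ΔH°_rxn = 12.726 × 11.5 = 146.35 kJ/s
Sensible, feed 107→25 °C: -338.66 kJ/s
Outlet flows (mol/s): A 1.274, B 1.274, C 12.726, H₂O 12.726
Sensible, products 25→30.8 °C: 26.168 kJ/s
Q = ΔH = -166.14 kJ/s = -166.14 kW
Heat removed = 598.11 MJ/h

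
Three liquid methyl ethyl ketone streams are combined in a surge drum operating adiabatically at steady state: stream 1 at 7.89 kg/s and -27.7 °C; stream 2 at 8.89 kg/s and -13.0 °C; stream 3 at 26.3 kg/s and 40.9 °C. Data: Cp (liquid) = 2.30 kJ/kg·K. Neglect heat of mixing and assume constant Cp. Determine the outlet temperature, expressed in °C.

T_out = 17.2 °C

No heat crosses the boundary, so H_out = H_in.
T_out = Σ ṁᵢCp,ᵢTᵢ / Σ ṁᵢCp,ᵢ
      = 1705.6 / 99.084 = 17.213 °C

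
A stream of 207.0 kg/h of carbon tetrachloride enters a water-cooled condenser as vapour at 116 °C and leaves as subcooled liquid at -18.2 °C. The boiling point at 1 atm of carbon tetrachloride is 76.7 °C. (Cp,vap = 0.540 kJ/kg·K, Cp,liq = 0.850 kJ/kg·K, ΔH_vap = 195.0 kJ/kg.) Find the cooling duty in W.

Q_c = 17100 W

vapour 116→76.7 °C: -21.222 kJ/kg
condensation at 76.7 °C: -195 kJ/kg
liquid 76.7→-18.2 °C: -80.665 kJ/kg
Δh = -21.222 + -195 + -80.665 = -296.89 kJ/kg
Q = ṁ·Δh = 207.0 kg/h × -296.89 kJ/kg = -61456 kJ/h
|Q| = 17.071 kW = 17071 W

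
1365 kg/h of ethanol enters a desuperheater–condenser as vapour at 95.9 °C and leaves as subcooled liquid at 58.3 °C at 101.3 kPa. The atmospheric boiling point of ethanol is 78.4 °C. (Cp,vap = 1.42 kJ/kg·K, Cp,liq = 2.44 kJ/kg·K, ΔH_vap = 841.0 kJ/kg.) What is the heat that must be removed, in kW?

Q_c = 347 kW

vapour 95.9→78.4 °C: -24.85 kJ/kg
condensation at 78.4 °C: -841 kJ/kg
liquid 78.4→58.3 °C: -49.044 kJ/kg
Δh = -24.85 + -841 + -49.044 = -914.89 kJ/kg
Q = ṁ·Δh = 1365 kg/h × -914.89 kJ/kg = -1.2488e+06 kJ/h
|Q| = 346.9 kW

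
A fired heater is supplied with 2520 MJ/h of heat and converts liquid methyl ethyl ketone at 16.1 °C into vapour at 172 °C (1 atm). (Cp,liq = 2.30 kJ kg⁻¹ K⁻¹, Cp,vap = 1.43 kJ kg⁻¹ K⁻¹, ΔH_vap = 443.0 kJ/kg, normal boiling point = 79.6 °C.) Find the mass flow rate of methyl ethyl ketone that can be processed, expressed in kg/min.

Δh = 2.30×(79.6−16.1) + 443.0 + 1.43×(172−79.6) = 721.18 kJ/kg
Q = 2520 MJ/h = 700 kJ/s = 42000 kJ/min
ṁ = Q/Δh = 42000 / 721.18 = 58.238 kg/min

ṁ = 58.2 kg/min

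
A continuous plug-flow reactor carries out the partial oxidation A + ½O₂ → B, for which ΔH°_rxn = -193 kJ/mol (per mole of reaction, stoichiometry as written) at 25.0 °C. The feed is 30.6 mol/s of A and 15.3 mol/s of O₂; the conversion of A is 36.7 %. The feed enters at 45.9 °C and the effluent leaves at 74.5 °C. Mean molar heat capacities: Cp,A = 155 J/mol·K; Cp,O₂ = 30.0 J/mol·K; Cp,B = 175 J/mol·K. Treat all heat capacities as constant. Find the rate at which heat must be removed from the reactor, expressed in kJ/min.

Q_out = 121000 kJ/min

Extent of reaction ξ = 0.367 × 30.6 = 11.23 mol/s
Reaction term: ξ·ΔH°_rxn = 11.23 × -193 = -2167.4 kJ/s
Sensible, feed 45.9→25 °C: -108.72 kJ/s
Outlet flows (mol/s): A 19.37, O₂ 9.6849, B 11.23
Sensible, products 25→74.5 °C: 260.28 kJ/s
Q = ΔH = -2015.9 kJ/s = -2015.9 kW
Heat removed = 120950 kJ/min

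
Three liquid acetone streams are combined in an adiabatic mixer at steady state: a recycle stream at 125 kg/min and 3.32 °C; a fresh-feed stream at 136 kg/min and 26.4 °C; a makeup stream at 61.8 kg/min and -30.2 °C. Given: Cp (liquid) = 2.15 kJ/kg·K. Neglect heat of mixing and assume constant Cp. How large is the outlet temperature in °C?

T_out = 6.63 °C

Energy balance with Q = 0: Σ ṁᵢCp,ᵢ(T_out − Tᵢ) = 0
Σ ṁᵢCp,ᵢTᵢ = 125×2.15×3.32 + 136×2.15×26.4 + 61.8×2.15×-30.2 = 4598.9
Σ ṁᵢCp,ᵢ = 125×2.15 + 136×2.15 + 61.8×2.15 = 694.02
T_out = 4598.9 / 694.02 = 6.6265 °C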